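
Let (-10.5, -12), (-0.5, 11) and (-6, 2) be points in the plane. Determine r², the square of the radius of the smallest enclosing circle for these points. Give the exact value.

157.25

Call the three points A, B, C in the order given.
Side lengths²: AB² = 629, AC² = 216.25, BC² = 111.25.
Since AB² = 629 ≥ 216.25 + 111.25 = 327.5, the angle opposite AB is not acute, so the smallest enclosing circle has AB as diameter.
Centre = midpoint of AB = (-5.5, -0.5), r² = 629/4 = 157.25.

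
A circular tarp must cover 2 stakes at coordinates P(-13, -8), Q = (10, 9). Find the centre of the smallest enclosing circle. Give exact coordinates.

The smallest circle enclosing two points has them as diameter endpoints.
Centre = midpoint = (-1.5, 0.5); r² = |PQ|²/4 = 818/4 = 204.5.
Centre = (-1.5, 0.5).

(-1.5, 0.5)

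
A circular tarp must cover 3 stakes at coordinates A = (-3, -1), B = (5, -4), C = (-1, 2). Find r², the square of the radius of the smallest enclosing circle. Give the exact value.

Side lengths²: AB² = 73, AC² = 13, BC² = 72.
Since AB² = 73 < 72 + 13 = 85, the triangle is acute, so the smallest enclosing circle is the circumcircle.
Circumcentre = (1.3, -1.7), r² = 18.98.

18.98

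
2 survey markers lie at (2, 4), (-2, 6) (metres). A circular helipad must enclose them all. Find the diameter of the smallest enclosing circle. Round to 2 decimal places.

4.47

The smallest circle enclosing two points has them as diameter endpoints.
Centre = midpoint = (0, 5); r² = |(2, 4)−(-2, 6)|²/4 = 20/4 = 5.
Diameter = 2r = 2√5 ≈ 4.47.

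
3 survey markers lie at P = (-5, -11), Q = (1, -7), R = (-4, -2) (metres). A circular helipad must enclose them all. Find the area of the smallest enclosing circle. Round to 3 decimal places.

Side lengths²: PQ² = 52, PR² = 82, QR² = 50.
Since PR² = 82 < 52 + 50 = 102, the triangle is acute, so the smallest enclosing circle is the circumcircle.
Circumcentre = (-3.6, -6.6), r² = 21.32.
Area = π·r² = π·21.32 ≈ 66.979.

66.979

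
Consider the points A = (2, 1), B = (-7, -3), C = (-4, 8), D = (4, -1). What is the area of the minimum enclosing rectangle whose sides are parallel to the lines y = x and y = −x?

In coordinates u = x + y, v = x − y the rectangle is axis-aligned; the map (x,y)→(u,v) scales areas by 2.
u-values: 3, -10, 4, 3; range = 4 − (-10) = 14.
v-values: 1, -4, -12, 5; range = 5 − (-12) = 17.
Area = (14 × 17) / 2 = 119.

119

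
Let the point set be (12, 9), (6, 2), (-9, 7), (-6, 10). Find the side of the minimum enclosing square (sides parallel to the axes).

21

The bounding box has width 21 and height 8.
An axis-aligned square enclosing the set must have side ≥ max(width, height).
So the minimum side is max(21, 8) = 21.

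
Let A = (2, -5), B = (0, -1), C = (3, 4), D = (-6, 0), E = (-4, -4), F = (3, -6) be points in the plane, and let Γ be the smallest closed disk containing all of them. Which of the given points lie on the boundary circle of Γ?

C, D, F

By Welzl's lemma the MEC is supported by two points (diametrically opposite) or three points (on a circumcircle).
The minimum enclosing circle is determined by three boundary points: C, D, F.
Their circumcentre is (-1/6, -1) with r² = 1261/36.
The farthest remaining point E is at distance² 853/36 ≤ 1261/36.
The points at distance exactly r from the centre are C, D, F — 3 points.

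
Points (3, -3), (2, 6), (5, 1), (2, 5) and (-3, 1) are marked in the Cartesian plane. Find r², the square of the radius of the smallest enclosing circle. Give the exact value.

By Welzl's lemma the MEC is supported by two points (diametrically opposite) or three points (on a circumcircle).
The minimum enclosing circle is determined by three boundary points: (3, -3), (2, 6), (-3, 1).
Their circumcentre is (1.6, 1.4) with r² = 21.32.
The farthest remaining point (2, 5) is at distance² 13.12 ≤ 21.32.

21.32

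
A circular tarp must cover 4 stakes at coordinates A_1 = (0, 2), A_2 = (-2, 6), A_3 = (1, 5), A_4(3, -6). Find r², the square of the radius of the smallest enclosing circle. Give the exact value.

42.25

By Welzl's lemma the MEC is supported by two points (diametrically opposite) or three points (on a circumcircle).
The farthest pair is A_2–A_4 with squared distance 169. The circle on this segment as diameter has centre (0.5, 0) and r² = 169/4 = 42.25.
Check A_1: distance² to centre = 4.25 ≤ 42.25, so it lies inside.
All remaining points lie in this disk, and no smaller disk contains both endpoints, so this is the minimum enclosing circle.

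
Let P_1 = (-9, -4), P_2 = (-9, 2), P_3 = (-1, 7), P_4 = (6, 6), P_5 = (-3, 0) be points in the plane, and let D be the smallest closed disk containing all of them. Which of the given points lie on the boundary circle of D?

A smallest enclosing disk is always determined by at most three of the input points on its boundary.
The farthest pair is P_1–P_4 with squared distance 325. The circle on this segment as diameter has centre (-1.5, 1) and r² = 325/4 = 81.25.
Check P_2: distance² to centre = 57.25 ≤ 81.25, so it lies inside.
All remaining points lie in this disk, and no smaller disk contains both endpoints, so this is the minimum enclosing circle.
The points at distance exactly r from the centre are P_1, P_4 — 2 points.

P_1, P_4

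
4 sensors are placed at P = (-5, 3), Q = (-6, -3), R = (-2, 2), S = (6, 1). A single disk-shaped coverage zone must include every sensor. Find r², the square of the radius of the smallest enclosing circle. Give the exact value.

By Welzl's lemma the MEC is supported by two points (diametrically opposite) or three points (on a circumcircle).
The minimum enclosing circle is determined by three boundary points: P, Q, S.
Their circumcentre is (-1/34, -31/34) with r² = 23125/578.
The farthest remaining point R is at distance² 7145/578 ≤ 23125/578.

23125/578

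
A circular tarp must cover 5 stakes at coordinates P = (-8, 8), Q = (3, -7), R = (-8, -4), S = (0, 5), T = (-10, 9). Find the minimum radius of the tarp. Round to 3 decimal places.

The farthest pair is Q–T with squared distance 425. The circle on this segment as diameter has centre (-3.5, 1) and r² = 425/4 = 106.25.
Check P: distance² to centre = 69.25 ≤ 106.25, so it lies inside.
All remaining points lie in this disk, and no smaller disk contains both endpoints, so this is the minimum enclosing circle.
r = √(106.25) ≈ 10.308.

10.308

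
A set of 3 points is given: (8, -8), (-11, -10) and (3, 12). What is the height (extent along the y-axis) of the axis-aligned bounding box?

22

max y = 12, min y = -10, so height = 22.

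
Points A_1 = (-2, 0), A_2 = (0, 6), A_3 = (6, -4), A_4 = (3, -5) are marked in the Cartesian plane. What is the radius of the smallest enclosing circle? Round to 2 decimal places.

The minimum enclosing circle of a finite set is fixed by two of the points (as a diameter) or three (as a circumcircle).
The minimum enclosing circle is determined by three boundary points: A_2, A_3, A_4.
Their circumcentre is (49/18, 5/6) with r² = 5525/162.
The farthest remaining point A_1 is at distance² 3725/162 ≤ 5525/162.
r = √(5525/162) ≈ 5.84.

5.84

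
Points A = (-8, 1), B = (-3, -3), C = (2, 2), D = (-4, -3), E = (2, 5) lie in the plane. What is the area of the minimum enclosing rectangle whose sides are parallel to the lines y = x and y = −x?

63

In coordinates u = x + y, v = x − y the rectangle is axis-aligned; the map (x,y)→(u,v) scales areas by 2.
u-values: -7, -6, 4, -7, 7; range = 7 − (-7) = 14.
v-values: -9, 0, 0, -1, -3; range = 0 − (-9) = 9.
Area = (14 × 9) / 2 = 63.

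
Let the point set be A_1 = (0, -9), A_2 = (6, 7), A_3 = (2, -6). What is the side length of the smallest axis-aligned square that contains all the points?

The bounding box has width 6 and height 16.
An axis-aligned square enclosing the set must have side ≥ max(width, height).
So the minimum side is max(6, 16) = 16.

16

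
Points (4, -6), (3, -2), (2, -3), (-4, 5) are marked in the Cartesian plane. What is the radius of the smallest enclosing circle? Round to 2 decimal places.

6.80

A smallest enclosing disk is always determined by at most three of the input points on its boundary.
The farthest pair is (4, -6)–(-4, 5) with squared distance 185. The circle on this segment as diameter has centre (0, -0.5) and r² = 185/4 = 46.25.
Check (3, -2): distance² to centre = 11.25 ≤ 46.25, so it lies inside.
All remaining points lie in this disk, and no smaller disk contains both endpoints, so this is the minimum enclosing circle.
r = √(46.25) ≈ 6.80.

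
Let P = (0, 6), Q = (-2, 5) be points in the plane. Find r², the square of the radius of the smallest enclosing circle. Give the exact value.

1.25

The smallest circle enclosing two points has them as diameter endpoints.
Centre = midpoint = (-1, 5.5); r² = |PQ|²/4 = 5/4 = 1.25.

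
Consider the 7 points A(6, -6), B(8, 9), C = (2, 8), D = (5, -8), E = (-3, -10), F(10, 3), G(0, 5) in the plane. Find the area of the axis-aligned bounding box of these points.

x ranges over [-3, 10], width 13.
y ranges over [-10, 9], height 19.
Area = 13 × 19 = 247.

247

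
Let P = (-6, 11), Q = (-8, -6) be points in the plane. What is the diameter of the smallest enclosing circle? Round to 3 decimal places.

The smallest circle enclosing two points has them as diameter endpoints.
Centre = midpoint = (-7, 2.5); r² = |PQ|²/4 = 293/4 = 73.25.
Diameter = 2r = 2√(73.25) ≈ 17.117.

17.117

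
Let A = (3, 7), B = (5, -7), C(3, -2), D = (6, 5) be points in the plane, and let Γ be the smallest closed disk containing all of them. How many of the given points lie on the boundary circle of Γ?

2

The farthest pair is A–B with squared distance 200. The circle on this segment as diameter has centre (4, 0) and r² = 200/4 = 50.
Check C: distance² to centre = 5 ≤ 50, so it lies inside.
All remaining points lie in this disk, and no smaller disk contains both endpoints, so this is the minimum enclosing circle.
The points at distance exactly r from the centre are A, B — 2 points.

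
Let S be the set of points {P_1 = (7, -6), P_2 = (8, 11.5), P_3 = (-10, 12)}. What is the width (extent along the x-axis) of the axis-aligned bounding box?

max x = 8, min x = -10, so width = 18.

18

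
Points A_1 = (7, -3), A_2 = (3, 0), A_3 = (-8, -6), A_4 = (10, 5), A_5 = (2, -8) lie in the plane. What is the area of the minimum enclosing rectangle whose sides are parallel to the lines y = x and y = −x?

In coordinates u = x + y, v = x − y the rectangle is axis-aligned; the map (x,y)→(u,v) scales areas by 2.
u-values: 4, 3, -14, 15, -6; range = 15 − (-14) = 29.
v-values: 10, 3, -2, 5, 10; range = 10 − (-2) = 12.
Area = (29 × 12) / 2 = 174.

174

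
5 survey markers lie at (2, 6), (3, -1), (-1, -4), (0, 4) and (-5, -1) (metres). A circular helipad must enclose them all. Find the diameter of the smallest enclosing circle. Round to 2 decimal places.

The minimum enclosing circle of a finite set is fixed by two of the points (as a diameter) or three (as a circumcircle).
The minimum enclosing circle is determined by three boundary points: (2, 6), (-1, -4), (-5, -1).
Their circumcentre is (-3/14, 17/14) with r² = 2725/98.
The farthest remaining point (3, -1) is at distance² 1493/98 ≤ 2725/98.
Diameter = 2r = 2√(2725/98) ≈ 10.55.

10.55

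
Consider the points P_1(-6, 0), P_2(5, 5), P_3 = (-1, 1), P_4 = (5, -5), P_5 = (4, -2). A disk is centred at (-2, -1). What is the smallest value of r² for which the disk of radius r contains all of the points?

85

The required radius is the distance from (-2, -1) to the farthest point.
Squared distances: 17, 85, 5, 65, 37.
Maximum is 85, attained at P_2.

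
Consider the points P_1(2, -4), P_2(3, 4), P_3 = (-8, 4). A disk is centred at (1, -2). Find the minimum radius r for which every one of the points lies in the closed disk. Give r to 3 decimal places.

The required radius is the distance from (1, -2) to the farthest point.
Squared distances: 5, 40, 117.
Maximum is 117, attained at P_3.
r = √117 ≈ 10.817.

10.817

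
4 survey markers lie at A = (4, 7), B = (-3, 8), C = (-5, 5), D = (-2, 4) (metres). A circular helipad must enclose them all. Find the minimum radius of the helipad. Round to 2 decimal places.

4.61

The farthest pair is A–C with squared distance 85. The circle on this segment as diameter has centre (-0.5, 6) and r² = 85/4 = 21.25.
Check B: distance² to centre = 10.25 ≤ 21.25, so it lies inside.
All remaining points lie in this disk, and no smaller disk contains both endpoints, so this is the minimum enclosing circle.
r = √(21.25) ≈ 4.61.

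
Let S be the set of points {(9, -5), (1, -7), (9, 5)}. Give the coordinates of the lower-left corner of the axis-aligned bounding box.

x-range [1, 9], y-range [-7, 5].
The lower-left corner is (1, -7).

(1, -7)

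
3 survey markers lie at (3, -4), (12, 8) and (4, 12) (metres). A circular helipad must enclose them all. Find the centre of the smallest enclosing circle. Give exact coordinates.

(109/22, 43/11)

Call the three points A, B, C in the order given.
Side lengths²: AB² = 225, AC² = 257, BC² = 80.
Since AC² = 257 < 225 + 80 = 305, the triangle is acute, so the smallest enclosing circle is the circumcircle.
Circumcentre = (109/22, 43/11), r² = 32125/484.
Centre = (109/22, 43/11).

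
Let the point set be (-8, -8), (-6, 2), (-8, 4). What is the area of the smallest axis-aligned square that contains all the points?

The bounding box has width 2 and height 12.
An axis-aligned square enclosing the set must have side ≥ max(width, height).
So the minimum side is max(2, 12) = 12.
Area = 12² = 144.

144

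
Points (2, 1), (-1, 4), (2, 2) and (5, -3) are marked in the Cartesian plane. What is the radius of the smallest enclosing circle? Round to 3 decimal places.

By Welzl's lemma the MEC is supported by two points (diametrically opposite) or three points (on a circumcircle).
The farthest pair is (-1, 4)–(5, -3) with squared distance 85. The circle on this segment as diameter has centre (2, 0.5) and r² = 85/4 = 21.25.
Check (2, 1): distance² to centre = 0.25 ≤ 21.25, so it lies inside.
All remaining points lie in this disk, and no smaller disk contains both endpoints, so this is the minimum enclosing circle.
r = √(21.25) ≈ 4.610.

4.610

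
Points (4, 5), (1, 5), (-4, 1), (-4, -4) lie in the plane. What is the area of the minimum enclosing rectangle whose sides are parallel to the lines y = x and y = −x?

In coordinates u = x + y, v = x − y the rectangle is axis-aligned; the map (x,y)→(u,v) scales areas by 2.
u-values: 9, 6, -3, -8; range = 9 − (-8) = 17.
v-values: -1, -4, -5, 0; range = 0 − (-5) = 5.
Area = (17 × 5) / 2 = 42.5.

42.5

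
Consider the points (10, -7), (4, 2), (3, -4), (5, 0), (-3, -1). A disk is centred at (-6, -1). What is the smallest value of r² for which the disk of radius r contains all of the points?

292

The required radius is the distance from (-6, -1) to the farthest point.
Squared distances: 292, 109, 90, 122, 9.
Maximum is 292, attained at (10, -7).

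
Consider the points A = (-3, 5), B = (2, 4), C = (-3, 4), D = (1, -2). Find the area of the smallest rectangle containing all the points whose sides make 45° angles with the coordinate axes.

In coordinates u = x + y, v = x − y the rectangle is axis-aligned; the map (x,y)→(u,v) scales areas by 2.
u-values: 2, 6, 1, -1; range = 6 − (-1) = 7.
v-values: -8, -2, -7, 3; range = 3 − (-8) = 11.
Area = (7 × 11) / 2 = 38.5.

38.5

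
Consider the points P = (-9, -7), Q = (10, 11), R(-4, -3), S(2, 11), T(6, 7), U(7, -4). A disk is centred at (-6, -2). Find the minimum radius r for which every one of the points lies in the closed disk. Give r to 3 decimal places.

20.616

The required radius is the distance from (-6, -2) to the farthest point.
Squared distances: 34, 425, 5, 233, 225, 173.
Maximum is 425, attained at Q.
r = √425 ≈ 20.616.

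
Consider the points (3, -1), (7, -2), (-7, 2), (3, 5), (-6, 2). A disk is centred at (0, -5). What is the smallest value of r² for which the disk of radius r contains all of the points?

The required radius is the distance from (0, -5) to the farthest point.
Squared distances: 25, 58, 98, 109, 85.
Maximum is 109, attained at (3, 5).

109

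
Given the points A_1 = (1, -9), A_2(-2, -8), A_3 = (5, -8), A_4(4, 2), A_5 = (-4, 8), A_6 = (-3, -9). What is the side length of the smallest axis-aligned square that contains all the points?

The bounding box has width 9 and height 17.
An axis-aligned square enclosing the set must have side ≥ max(width, height).
So the minimum side is max(9, 17) = 17.

17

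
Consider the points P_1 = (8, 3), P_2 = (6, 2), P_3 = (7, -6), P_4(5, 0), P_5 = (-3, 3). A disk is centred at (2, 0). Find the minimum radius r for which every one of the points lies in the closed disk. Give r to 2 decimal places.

7.81

The required radius is the distance from (2, 0) to the farthest point.
Squared distances: 45, 20, 61, 9, 34.
Maximum is 61, attained at P_3.
r = √61 ≈ 7.81.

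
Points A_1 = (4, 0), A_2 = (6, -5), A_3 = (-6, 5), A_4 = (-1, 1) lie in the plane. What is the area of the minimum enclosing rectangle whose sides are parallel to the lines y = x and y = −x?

In coordinates u = x + y, v = x − y the rectangle is axis-aligned; the map (x,y)→(u,v) scales areas by 2.
u-values: 4, 1, -1, 0; range = 4 − (-1) = 5.
v-values: 4, 11, -11, -2; range = 11 − (-11) = 22.
Area = (5 × 22) / 2 = 55.

55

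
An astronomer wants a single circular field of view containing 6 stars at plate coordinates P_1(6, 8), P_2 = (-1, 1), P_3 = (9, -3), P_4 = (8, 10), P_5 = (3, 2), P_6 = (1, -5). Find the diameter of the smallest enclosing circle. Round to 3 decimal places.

By Welzl's lemma the MEC is supported by two points (diametrically opposite) or three points (on a circumcircle).
The farthest pair is P_4–P_6 with squared distance 274. The circle on this segment as diameter has centre (4.5, 2.5) and r² = 274/4 = 68.5.
Check P_1: distance² to centre = 32.5 ≤ 68.5, so it lies inside.
All remaining points lie in this disk, and no smaller disk contains both endpoints, so this is the minimum enclosing circle.
Diameter = 2r = 2√(68.5) ≈ 16.553.

16.553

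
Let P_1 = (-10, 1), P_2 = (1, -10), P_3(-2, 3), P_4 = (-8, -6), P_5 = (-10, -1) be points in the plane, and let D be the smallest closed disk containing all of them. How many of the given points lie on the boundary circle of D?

3

The minimum enclosing circle of a finite set is fixed by two of the points (as a diameter) or three (as a circumcircle).
The minimum enclosing circle is determined by three boundary points: P_1, P_2, P_3.
Their circumcentre is (-4.4, -4.4) with r² = 60.52.
The farthest remaining point P_5 is at distance² 42.92 ≤ 60.52.
The points at distance exactly r from the centre are P_1, P_2, P_3 — 3 points.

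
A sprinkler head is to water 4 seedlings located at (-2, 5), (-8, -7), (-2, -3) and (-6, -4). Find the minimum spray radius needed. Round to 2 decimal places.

A smallest enclosing disk is always determined by at most three of the input points on its boundary.
The farthest pair is (-2, 5)–(-8, -7) with squared distance 180. The circle on this segment as diameter has centre (-5, -1) and r² = 180/4 = 45.
Check (-2, -3): distance² to centre = 13 ≤ 45, so it lies inside.
All remaining points lie in this disk, and no smaller disk contains both endpoints, so this is the minimum enclosing circle.
r = √45 ≈ 6.71.

6.71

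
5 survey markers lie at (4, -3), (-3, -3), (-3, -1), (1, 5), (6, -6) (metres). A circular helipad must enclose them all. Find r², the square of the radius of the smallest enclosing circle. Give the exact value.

By Welzl's lemma the MEC is supported by two points (diametrically opposite) or three points (on a circumcircle).
The minimum enclosing circle is determined by three boundary points: (-3, -3), (1, 5), (6, -6).
Their circumcentre is (19/7, -6/7) with r² = 1825/49.
The farthest remaining point (-3, -1) is at distance² 1601/49 ≤ 1825/49.

1825/49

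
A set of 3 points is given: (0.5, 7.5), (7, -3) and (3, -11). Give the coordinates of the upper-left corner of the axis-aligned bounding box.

x-range [0.5, 7], y-range [-11, 7.5].
The upper-left corner is (0.5, 7.5).

(0.5, 7.5)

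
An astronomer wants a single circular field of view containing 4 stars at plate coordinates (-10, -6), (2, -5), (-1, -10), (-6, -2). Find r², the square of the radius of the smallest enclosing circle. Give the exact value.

36.25

The minimum enclosing circle of a finite set is fixed by two of the points (as a diameter) or three (as a circumcircle).
The farthest pair is (-10, -6)–(2, -5) with squared distance 145. The circle on this segment as diameter has centre (-4, -5.5) and r² = 145/4 = 36.25.
Check (-1, -10): distance² to centre = 29.25 ≤ 36.25, so it lies inside.
All remaining points lie in this disk, and no smaller disk contains both endpoints, so this is the minimum enclosing circle.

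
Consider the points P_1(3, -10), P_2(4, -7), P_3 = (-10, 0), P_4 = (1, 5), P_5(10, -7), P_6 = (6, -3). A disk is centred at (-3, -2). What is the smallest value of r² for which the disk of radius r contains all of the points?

194

The required radius is the distance from (-3, -2) to the farthest point.
Squared distances: 100, 74, 53, 65, 194, 82.
Maximum is 194, attained at P_5.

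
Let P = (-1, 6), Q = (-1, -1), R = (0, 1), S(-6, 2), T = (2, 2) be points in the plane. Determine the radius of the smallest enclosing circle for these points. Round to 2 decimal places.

By Welzl's lemma the MEC is supported by two points (diametrically opposite) or three points (on a circumcircle).
The minimum enclosing circle is determined by three boundary points: P, S, T.
Their circumcentre is (-2, 2.125) with r² = 16.015625.
The farthest remaining point Q is at distance² 10.765625 ≤ 16.015625.
r = √(16.015625) ≈ 4.00.

4.00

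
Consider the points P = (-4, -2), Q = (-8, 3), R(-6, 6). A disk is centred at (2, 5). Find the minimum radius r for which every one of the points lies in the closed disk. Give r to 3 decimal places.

The required radius is the distance from (2, 5) to the farthest point.
Squared distances: 85, 104, 65.
Maximum is 104, attained at Q.
r = √104 ≈ 10.198.

10.198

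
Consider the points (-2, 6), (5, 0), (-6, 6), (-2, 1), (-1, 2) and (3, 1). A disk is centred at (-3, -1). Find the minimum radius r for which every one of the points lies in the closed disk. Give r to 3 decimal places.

8.062

The required radius is the distance from (-3, -1) to the farthest point.
Squared distances: 50, 65, 58, 5, 13, 40.
Maximum is 65, attained at (5, 0).
r = √65 ≈ 8.062.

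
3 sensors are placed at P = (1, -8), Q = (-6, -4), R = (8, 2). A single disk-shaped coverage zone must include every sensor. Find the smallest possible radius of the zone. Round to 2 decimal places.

Side lengths²: PQ² = 65, PR² = 149, QR² = 232.
Since QR² = 232 ≥ 149 + 65 = 214, the angle opposite QR is not acute, so the smallest enclosing circle has QR as diameter.
Centre = midpoint of QR = (1, -1), r² = 232/4 = 58.
r = √58 ≈ 7.62.

7.62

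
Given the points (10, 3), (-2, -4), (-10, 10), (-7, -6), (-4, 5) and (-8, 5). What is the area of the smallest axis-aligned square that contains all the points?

400

The bounding box has width 20 and height 16.
An axis-aligned square enclosing the set must have side ≥ max(width, height).
So the minimum side is max(20, 16) = 20.
Area = 20² = 400.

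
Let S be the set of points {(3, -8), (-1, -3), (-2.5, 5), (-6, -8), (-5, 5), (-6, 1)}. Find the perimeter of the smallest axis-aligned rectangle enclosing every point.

44

Width = max x − min x = 3 − (-6) = 9.
Height = max y − min y = 5 − (-8) = 13.
Perimeter = 2(9 + 13) = 44.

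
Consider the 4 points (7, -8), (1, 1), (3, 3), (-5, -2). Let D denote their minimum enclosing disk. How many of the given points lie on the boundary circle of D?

3

The minimum enclosing circle is determined by three boundary points: (7, -8), (3, 3), (-5, -2).
Their circumcentre is (59/36, -67/18) with r² = 60965/1296.
The farthest remaining point (1, 1) is at distance² 29429/1296 ≤ 60965/1296.
The points at distance exactly r from the centre are (7, -8), (3, 3), (-5, -2) — 3 points.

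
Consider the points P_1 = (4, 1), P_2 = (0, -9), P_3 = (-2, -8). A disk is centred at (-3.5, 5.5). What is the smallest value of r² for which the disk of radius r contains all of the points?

The required radius is the distance from (-3.5, 5.5) to the farthest point.
Squared distances: 76.5, 222.5, 184.5.
Maximum is 222.5, attained at P_2.

222.5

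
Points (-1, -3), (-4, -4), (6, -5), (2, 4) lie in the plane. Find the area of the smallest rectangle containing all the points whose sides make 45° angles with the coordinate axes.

91

In coordinates u = x + y, v = x − y the rectangle is axis-aligned; the map (x,y)→(u,v) scales areas by 2.
u-values: -4, -8, 1, 6; range = 6 − (-8) = 14.
v-values: 2, 0, 11, -2; range = 11 − (-2) = 13.
Area = (14 × 13) / 2 = 91.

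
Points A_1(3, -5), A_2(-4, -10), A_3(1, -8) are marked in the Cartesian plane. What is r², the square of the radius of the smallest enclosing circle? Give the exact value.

Side lengths²: A_1A_2² = 74, A_1A_3² = 13, A_2A_3² = 29.
Since A_1A_2² = 74 ≥ 29 + 13 = 42, the angle opposite A_1A_2 is not acute, so the smallest enclosing circle has A_1A_2 as diameter.
Centre = midpoint of A_1A_2 = (-0.5, -7.5), r² = 74/4 = 18.5.

18.5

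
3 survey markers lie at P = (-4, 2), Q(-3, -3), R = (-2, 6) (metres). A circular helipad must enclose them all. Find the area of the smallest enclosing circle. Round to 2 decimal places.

64.40

Side lengths²: PQ² = 26, PR² = 20, QR² = 82.
Since QR² = 82 ≥ 26 + 20 = 46, the angle opposite QR is not acute, so the smallest enclosing circle has QR as diameter.
Centre = midpoint of QR = (-2.5, 1.5), r² = 82/4 = 20.5.
Area = π·r² = π·20.5 ≈ 64.40.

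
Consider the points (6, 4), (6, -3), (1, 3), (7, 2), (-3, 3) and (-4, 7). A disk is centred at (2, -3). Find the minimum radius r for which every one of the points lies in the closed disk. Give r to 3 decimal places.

11.662

The required radius is the distance from (2, -3) to the farthest point.
Squared distances: 65, 16, 37, 50, 61, 136.
Maximum is 136, attained at (-4, 7).
r = √136 ≈ 11.662.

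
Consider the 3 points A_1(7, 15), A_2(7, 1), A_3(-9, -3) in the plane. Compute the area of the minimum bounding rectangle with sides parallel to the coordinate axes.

x ranges over [-9, 7], width 16.
y ranges over [-3, 15], height 18.
Area = 16 × 18 = 288.

288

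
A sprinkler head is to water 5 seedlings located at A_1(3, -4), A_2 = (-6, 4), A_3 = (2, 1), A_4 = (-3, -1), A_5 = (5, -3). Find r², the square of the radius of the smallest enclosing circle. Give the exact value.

By Welzl's lemma the MEC is supported by two points (diametrically opposite) or three points (on a circumcircle).
The farthest pair is A_2–A_5 with squared distance 170. The circle on this segment as diameter has centre (-0.5, 0.5) and r² = 170/4 = 42.5.
Check A_1: distance² to centre = 32.5 ≤ 42.5, so it lies inside.
All remaining points lie in this disk, and no smaller disk contains both endpoints, so this is the minimum enclosing circle.

42.5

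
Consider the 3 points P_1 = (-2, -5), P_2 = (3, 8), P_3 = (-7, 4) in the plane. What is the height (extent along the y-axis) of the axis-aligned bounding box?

13

max y = 8, min y = -5, so height = 13.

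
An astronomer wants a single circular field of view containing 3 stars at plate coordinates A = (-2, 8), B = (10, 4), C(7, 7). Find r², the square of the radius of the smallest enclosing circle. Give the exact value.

40

Side lengths²: AB² = 160, AC² = 82, BC² = 18.
Since AB² = 160 ≥ 82 + 18 = 100, the angle opposite AB is not acute, so the smallest enclosing circle has AB as diameter.
Centre = midpoint of AB = (4, 6), r² = 160/4 = 40.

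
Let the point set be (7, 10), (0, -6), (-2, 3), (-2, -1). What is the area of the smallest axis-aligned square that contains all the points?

256

The bounding box has width 9 and height 16.
An axis-aligned square enclosing the set must have side ≥ max(width, height).
So the minimum side is max(9, 16) = 16.
Area = 16² = 256.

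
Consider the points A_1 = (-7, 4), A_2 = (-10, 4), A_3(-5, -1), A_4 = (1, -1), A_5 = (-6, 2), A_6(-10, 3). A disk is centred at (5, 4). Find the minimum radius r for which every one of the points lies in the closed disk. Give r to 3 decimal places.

15.033

The required radius is the distance from (5, 4) to the farthest point.
Squared distances: 144, 225, 125, 41, 125, 226.
Maximum is 226, attained at A_6.
r = √226 ≈ 15.033.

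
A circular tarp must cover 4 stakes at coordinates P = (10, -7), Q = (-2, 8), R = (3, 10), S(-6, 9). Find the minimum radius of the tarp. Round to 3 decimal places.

By Welzl's lemma the MEC is supported by two points (diametrically opposite) or three points (on a circumcircle).
The farthest pair is P–S with squared distance 512. The circle on this segment as diameter has centre (2, 1) and r² = 512/4 = 128.
Check Q: distance² to centre = 65 ≤ 128, so it lies inside.
All remaining points lie in this disk, and no smaller disk contains both endpoints, so this is the minimum enclosing circle.
r = √128 ≈ 11.314.

11.314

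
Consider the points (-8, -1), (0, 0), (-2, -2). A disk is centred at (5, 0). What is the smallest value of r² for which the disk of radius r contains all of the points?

170

The required radius is the distance from (5, 0) to the farthest point.
Squared distances: 170, 25, 53.
Maximum is 170, attained at (-8, -1).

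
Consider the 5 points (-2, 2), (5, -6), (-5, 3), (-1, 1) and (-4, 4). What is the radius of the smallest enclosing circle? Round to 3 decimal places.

6.736

A smallest enclosing disk is always determined by at most three of the input points on its boundary.
The minimum enclosing circle is determined by three boundary points: (5, -6), (-5, 3), (-4, 4).
Their circumcentre is (9/38, -47/38) with r² = 32761/722.
The farthest remaining point (-2, 2) is at distance² 11177/722 ≤ 32761/722.
r = √(32761/722) ≈ 6.736.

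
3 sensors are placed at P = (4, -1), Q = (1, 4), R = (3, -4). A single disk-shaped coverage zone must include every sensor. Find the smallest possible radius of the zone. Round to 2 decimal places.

Side lengths²: PQ² = 34, PR² = 10, QR² = 68.
Since QR² = 68 ≥ 34 + 10 = 44, the angle opposite QR is not acute, so the smallest enclosing circle has QR as diameter.
Centre = midpoint of QR = (2, 0), r² = 68/4 = 17.
r = √17 ≈ 4.12.

4.12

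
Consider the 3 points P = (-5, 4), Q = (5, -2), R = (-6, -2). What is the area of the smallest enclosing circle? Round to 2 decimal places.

Side lengths²: PQ² = 136, PR² = 37, QR² = 121.
Since PQ² = 136 < 121 + 37 = 158, the triangle is acute, so the smallest enclosing circle is the circumcircle.
Circumcentre = (-0.5, 1/6), r² = 629/18.
Area = π·r² = π·629/18 ≈ 109.78.

109.78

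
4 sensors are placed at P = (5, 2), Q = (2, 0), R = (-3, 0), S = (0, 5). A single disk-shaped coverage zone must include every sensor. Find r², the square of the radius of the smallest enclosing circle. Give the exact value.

17

The minimum enclosing circle of a finite set is fixed by two of the points (as a diameter) or three (as a circumcircle).
The farthest pair is P–R with squared distance 68. The circle on this segment as diameter has centre (1, 1) and r² = 68/4 = 17.
Check Q: distance² to centre = 2 ≤ 17, so it lies inside.
All remaining points lie in this disk, and no smaller disk contains both endpoints, so this is the minimum enclosing circle.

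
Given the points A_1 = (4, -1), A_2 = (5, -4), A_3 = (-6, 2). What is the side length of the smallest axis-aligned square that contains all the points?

The bounding box has width 11 and height 6.
An axis-aligned square enclosing the set must have side ≥ max(width, height).
So the minimum side is max(11, 6) = 11.

11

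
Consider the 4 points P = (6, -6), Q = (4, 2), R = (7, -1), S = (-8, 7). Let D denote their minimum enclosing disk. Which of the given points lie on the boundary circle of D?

The minimum enclosing circle of a finite set is fixed by two of the points (as a diameter) or three (as a circumcircle).
The farthest pair is P–S with squared distance 365. The circle on this segment as diameter has centre (-1, 0.5) and r² = 365/4 = 91.25.
Check Q: distance² to centre = 27.25 ≤ 91.25, so it lies inside.
All remaining points lie in this disk, and no smaller disk contains both endpoints, so this is the minimum enclosing circle.
The points at distance exactly r from the centre are P, S — 2 points.

P, S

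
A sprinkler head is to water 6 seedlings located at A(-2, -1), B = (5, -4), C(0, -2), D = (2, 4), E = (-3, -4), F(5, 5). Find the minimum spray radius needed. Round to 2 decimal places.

6.02

A smallest enclosing disk is always determined by at most three of the input points on its boundary.
The farthest pair is E–F with squared distance 145. The circle on this segment as diameter has centre (1, 0.5) and r² = 145/4 = 36.25.
Check A: distance² to centre = 11.25 ≤ 36.25, so it lies inside.
All remaining points lie in this disk, and no smaller disk contains both endpoints, so this is the minimum enclosing circle.
r = √(36.25) ≈ 6.02.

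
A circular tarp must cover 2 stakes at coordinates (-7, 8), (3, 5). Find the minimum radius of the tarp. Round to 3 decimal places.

The smallest circle enclosing two points has them as diameter endpoints.
Centre = midpoint = (-2, 6.5); r² = |(-7, 8)−(3, 5)|²/4 = 109/4 = 27.25.
r = √(27.25) ≈ 5.220.

5.220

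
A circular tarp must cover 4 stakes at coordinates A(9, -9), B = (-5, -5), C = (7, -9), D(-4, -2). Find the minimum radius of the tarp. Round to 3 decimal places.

The minimum enclosing circle is determined by three boundary points: A, B, D.
Their circumcentre is (54/23, -133/23) with r² = 28885/529.
The farthest remaining point C is at distance² 16925/529 ≤ 28885/529.
r = √(28885/529) ≈ 7.389.

7.389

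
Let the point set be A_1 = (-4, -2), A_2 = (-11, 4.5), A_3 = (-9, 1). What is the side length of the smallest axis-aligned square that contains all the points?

The bounding box has width 7 and height 6.5.
An axis-aligned square enclosing the set must have side ≥ max(width, height).
So the minimum side is max(7, 6.5) = 7.

7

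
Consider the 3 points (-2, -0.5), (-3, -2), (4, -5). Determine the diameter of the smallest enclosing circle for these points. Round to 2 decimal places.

Call the three points A, B, C in the order given.
Side lengths²: AB² = 3.25, AC² = 56.25, BC² = 58.
Since BC² = 58 < 56.25 + 3.25 = 59.5, the triangle is acute, so the smallest enclosing circle is the circumcircle.
Circumcentre = (7/12, -119/36), r² = 9425/648.
Diameter = 2r = 2√(9425/648) ≈ 7.63.

7.63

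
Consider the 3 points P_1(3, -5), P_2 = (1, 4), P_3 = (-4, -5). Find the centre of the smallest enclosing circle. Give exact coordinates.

Side lengths²: P_1P_2² = 85, P_1P_3² = 49, P_2P_3² = 106.
Since P_2P_3² = 106 < 85 + 49 = 134, the triangle is acute, so the smallest enclosing circle is the circumcircle.
Circumcentre = (-0.5, -19/18), r² = 4505/162.
Centre = (-0.5, -19/18).

(-0.5, -19/18)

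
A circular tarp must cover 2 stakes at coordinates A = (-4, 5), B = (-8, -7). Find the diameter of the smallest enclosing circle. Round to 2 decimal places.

The smallest circle enclosing two points has them as diameter endpoints.
Centre = midpoint = (-6, -1); r² = |AB|²/4 = 160/4 = 40.
Diameter = 2r = 2√40 ≈ 12.65.

12.65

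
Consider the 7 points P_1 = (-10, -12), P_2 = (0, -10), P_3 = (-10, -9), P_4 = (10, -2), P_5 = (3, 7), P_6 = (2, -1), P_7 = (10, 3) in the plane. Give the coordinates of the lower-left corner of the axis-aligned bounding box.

(-10, -12)

x-range [-10, 10], y-range [-12, 7].
The lower-left corner is (-10, -12).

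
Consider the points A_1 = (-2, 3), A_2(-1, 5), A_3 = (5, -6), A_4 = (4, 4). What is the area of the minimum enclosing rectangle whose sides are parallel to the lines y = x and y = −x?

76.5

In coordinates u = x + y, v = x − y the rectangle is axis-aligned; the map (x,y)→(u,v) scales areas by 2.
u-values: 1, 4, -1, 8; range = 8 − (-1) = 9.
v-values: -5, -6, 11, 0; range = 11 − (-6) = 17.
Area = (9 × 17) / 2 = 76.5.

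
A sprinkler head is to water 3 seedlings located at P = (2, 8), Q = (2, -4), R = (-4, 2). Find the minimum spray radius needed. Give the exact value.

Side lengths²: PQ² = 144, PR² = 72, QR² = 72.
Since PQ² = 144 ≥ 72 + 72 = 144, the angle opposite PQ is not acute, so the smallest enclosing circle has PQ as diameter.
Centre = midpoint of PQ = (2, 2), r² = 144/4 = 36.
r = √36 = 6.

6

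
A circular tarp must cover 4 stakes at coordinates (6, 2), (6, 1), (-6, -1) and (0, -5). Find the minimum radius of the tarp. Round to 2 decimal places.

6.18

The minimum enclosing circle of a finite set is fixed by two of the points (as a diameter) or three (as a circumcircle).
The farthest pair is (6, 2)–(-6, -1) with squared distance 153. The circle on this segment as diameter has centre (0, 0.5) and r² = 153/4 = 38.25.
Check (6, 1): distance² to centre = 36.25 ≤ 38.25, so it lies inside.
All remaining points lie in this disk, and no smaller disk contains both endpoints, so this is the minimum enclosing circle.
r = √(38.25) ≈ 6.18.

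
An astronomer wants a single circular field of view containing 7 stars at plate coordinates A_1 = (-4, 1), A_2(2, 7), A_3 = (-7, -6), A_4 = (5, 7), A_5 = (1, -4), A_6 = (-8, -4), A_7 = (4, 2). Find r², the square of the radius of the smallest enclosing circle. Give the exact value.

The farthest pair is A_3–A_4 with squared distance 313. The circle on this segment as diameter has centre (-1, 0.5) and r² = 313/4 = 78.25.
Check A_1: distance² to centre = 9.25 ≤ 78.25, so it lies inside.
All remaining points lie in this disk, and no smaller disk contains both endpoints, so this is the minimum enclosing circle.

78.25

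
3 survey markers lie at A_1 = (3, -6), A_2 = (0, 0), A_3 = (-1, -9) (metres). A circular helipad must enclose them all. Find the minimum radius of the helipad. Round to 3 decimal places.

Side lengths²: A_1A_2² = 45, A_1A_3² = 25, A_2A_3² = 82.
Since A_2A_3² = 82 ≥ 45 + 25 = 70, the angle opposite A_2A_3 is not acute, so the smallest enclosing circle has A_2A_3 as diameter.
Centre = midpoint of A_2A_3 = (-0.5, -4.5), r² = 82/4 = 20.5.
r = √(20.5) ≈ 4.528.

4.528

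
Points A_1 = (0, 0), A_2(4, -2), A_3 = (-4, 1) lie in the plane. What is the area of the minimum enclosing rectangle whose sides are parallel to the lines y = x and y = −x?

27.5

In coordinates u = x + y, v = x − y the rectangle is axis-aligned; the map (x,y)→(u,v) scales areas by 2.
u-values: 0, 2, -3; range = 2 − (-3) = 5.
v-values: 0, 6, -5; range = 6 − (-5) = 11.
Area = (5 × 11) / 2 = 27.5.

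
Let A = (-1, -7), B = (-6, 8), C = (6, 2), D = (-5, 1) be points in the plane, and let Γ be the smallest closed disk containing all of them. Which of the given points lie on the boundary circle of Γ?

A, B, C

A smallest enclosing disk is always determined by at most three of the input points on its boundary.
The minimum enclosing circle is determined by three boundary points: A, B, C.
Their circumcentre is (-2, 1) with r² = 65.
The farthest remaining point D is at distance² 9 ≤ 65.
The points at distance exactly r from the centre are A, B, C — 3 points.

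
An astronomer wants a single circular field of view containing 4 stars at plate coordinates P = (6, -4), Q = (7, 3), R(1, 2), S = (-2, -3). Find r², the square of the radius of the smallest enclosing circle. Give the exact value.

29.25

By Welzl's lemma the MEC is supported by two points (diametrically opposite) or three points (on a circumcircle).
The farthest pair is Q–S with squared distance 117. The circle on this segment as diameter has centre (2.5, 0) and r² = 117/4 = 29.25.
Check P: distance² to centre = 28.25 ≤ 29.25, so it lies inside.
All remaining points lie in this disk, and no smaller disk contains both endpoints, so this is the minimum enclosing circle.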